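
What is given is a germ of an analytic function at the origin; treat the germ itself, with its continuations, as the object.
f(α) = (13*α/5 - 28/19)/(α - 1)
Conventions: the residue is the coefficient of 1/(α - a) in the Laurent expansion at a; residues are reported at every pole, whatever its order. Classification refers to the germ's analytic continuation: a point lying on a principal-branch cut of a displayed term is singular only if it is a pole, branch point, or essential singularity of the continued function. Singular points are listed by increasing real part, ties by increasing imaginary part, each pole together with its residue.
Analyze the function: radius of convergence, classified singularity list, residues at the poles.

Denominator factor (α - 1): pole of order 1 at 1, modulus 1.
The radius of convergence is the smallest modulus among the singular points: 1.
At the order-1 pole 1 set g(α) = (α - (1))*f(α) = 13*α/5 - 28/19.
Simple pole: residue = g(a) at a = 1, which is 107/95.

Radius of convergence at 0: 1.
At 1: a pole of order 1; residue 107/95.


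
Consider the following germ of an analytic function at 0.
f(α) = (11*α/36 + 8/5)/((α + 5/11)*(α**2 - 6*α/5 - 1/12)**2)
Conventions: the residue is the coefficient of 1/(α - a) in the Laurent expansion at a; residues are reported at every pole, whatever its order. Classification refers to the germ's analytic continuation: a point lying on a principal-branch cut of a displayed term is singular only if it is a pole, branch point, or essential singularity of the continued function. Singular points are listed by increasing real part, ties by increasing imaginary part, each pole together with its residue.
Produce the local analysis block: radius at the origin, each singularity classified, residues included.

Denominator factor (α**2 - 6*α/5 - 1/12)^2: discriminant 133/75, real irrational roots 3/5 + (1/30)*sqrt(399) and 3/5 - (1/30)*sqrt(399); poles of order 2, moduli 3/5 + (1/30)*sqrt(399) and -3/5 + (1/30)*sqrt(399).
Denominator factor (α + 5/11): pole of order 1 at -5/11, modulus 5/11.
The radius of convergence is the smallest modulus among the singular points: -3/5 + (1/30)*sqrt(399).
At the order-1 pole -5/11 set g(α) = (α - (-5/11))*f(α) = (11*α/36 + 8/5)/(α**2 - 6*α/5 - 1/12)**2.
Simple pole: residue = g(a) at a = -5/11, which is 15402332/4714205.
The factor α**2 - 6*α/5 - 1/12 splits as (α - a)(α - a') with a = 3/5 - (1/30)*sqrt(399), a' = 3/5 + (1/30)*sqrt(399). At the order-2 pole a set g(α) = (α - a)^2*f(α) = [(11*α/36 + 8/5)/(α + 5/11)] / (α - a')^2.
Order-2 pole: residue = g'(a); g'(3/5 - (1/30)*sqrt(399)) = -7701166/4714205 - (9446988133/500337433470)*sqrt(399), so the residue is -7701166/4714205 - (9446988133/500337433470)*sqrt(399).
The factor α**2 - 6*α/5 - 1/12 splits as (α - a)(α - a') with a = 3/5 + (1/30)*sqrt(399), a' = 3/5 - (1/30)*sqrt(399). At the order-2 pole a set g(α) = (α - a)^2*f(α) = [(11*α/36 + 8/5)/(α + 5/11)] / (α - a')^2.
Order-2 pole: residue = g'(a); g'(3/5 + (1/30)*sqrt(399)) = -7701166/4714205 + (9446988133/500337433470)*sqrt(399), so the residue is -7701166/4714205 + (9446988133/500337433470)*sqrt(399).
List the singular points by increasing real part (a conjugate pair: the negative imaginary part first).

Radius of convergence at 0: -3/5 + (1/30)*sqrt(399).
At -5/11: a pole of order 1; residue 15402332/4714205.
At 3/5 - (1/30)*sqrt(399): a pole of order 2; residue -7701166/4714205 - (9446988133/500337433470)*sqrt(399).
At 3/5 + (1/30)*sqrt(399): a pole of order 2; residue -7701166/4714205 + (9446988133/500337433470)*sqrt(399).


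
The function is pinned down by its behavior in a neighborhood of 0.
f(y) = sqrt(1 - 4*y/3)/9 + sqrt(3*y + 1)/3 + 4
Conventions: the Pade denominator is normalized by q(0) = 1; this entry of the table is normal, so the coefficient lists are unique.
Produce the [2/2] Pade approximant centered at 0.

The Pade approximant has numerator coefficients [40/9, 24568691/1651158, 87687785/9906948]; denominator coefficients [1, 397757/122308, 7792489/4403088].

Taylor coefficients needed (expand at 0): a_0 = 40/9, a_1 = 23/54, a_2 = -259/648, a_3 = 2123/3888, a_4 = -99695/93312.
Write the denominator as Q(y) = 1 + q1*y + q2*y^2. Requiring Q*f - P = O(y^5) with deg P <= 2 kills the coefficients of y^3..y^4 in Q*f:
  y^3: a_3 + q1*a_2 + q2*a_1 = 0, i.e. 2123/3888 + (-259/648)*q1 + (23/54)*q2 = 0.
  y^4: a_4 + q1*a_3 + q2*a_2 = 0, i.e. -99695/93312 + (2123/3888)*q1 + (-259/648)*q2 = 0.
Solving this linear system: q1 = 397757/122308, q2 = 7792489/4403088.
The numerator is Q*f truncated at degree 2: P0 = a_0 = 40/9; P1 = a_1 + q1*a_0 = 24568691/1651158; P2 = a_2 + q1*a_1 + q2*a_0 = 87687785/9906948.


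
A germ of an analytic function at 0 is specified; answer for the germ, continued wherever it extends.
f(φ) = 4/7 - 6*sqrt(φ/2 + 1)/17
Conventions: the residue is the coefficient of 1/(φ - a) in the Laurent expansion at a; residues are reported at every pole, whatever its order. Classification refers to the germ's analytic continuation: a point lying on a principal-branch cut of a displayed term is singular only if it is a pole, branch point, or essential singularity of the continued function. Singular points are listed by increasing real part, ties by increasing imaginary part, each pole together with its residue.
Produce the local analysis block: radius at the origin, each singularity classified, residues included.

Branch term (-6/17)*sqrt(1 - φ/(-2)): its argument vanishes at φ = -2, a square-root branch point, modulus 2.
The radius of convergence is the smallest modulus among the singular points: 2.

Radius of convergence at 0: 2.
At -2: an algebraic (square-root) branch point.


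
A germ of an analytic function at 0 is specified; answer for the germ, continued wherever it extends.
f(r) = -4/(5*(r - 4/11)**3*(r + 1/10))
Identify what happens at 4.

The point is a regular point.

Denominator factors: r + 1/10 = 41/10 at r = 4; r - 4/11 = 40/11 at r = 4 — none vanishes.
So the germ continues analytically to 4.


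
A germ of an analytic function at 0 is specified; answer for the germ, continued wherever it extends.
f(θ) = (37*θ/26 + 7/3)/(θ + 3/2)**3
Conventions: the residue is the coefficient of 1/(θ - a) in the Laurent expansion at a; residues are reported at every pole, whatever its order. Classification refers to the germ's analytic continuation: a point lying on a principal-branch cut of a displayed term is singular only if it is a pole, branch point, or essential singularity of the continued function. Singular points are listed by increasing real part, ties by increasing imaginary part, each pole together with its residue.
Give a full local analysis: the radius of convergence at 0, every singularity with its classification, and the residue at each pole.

Denominator factor (θ + 3/2)^3: pole of order 3 at -3/2, modulus 3/2.
The radius of convergence is the smallest modulus among the singular points: 3/2.
At the order-3 pole -3/2 set g(θ) = (θ - (-3/2))^3*f(θ) = 37*θ/26 + 7/3.
Order-3 pole: residue = g''(a)/2; g''(-3/2) = 0, so the residue is 0.

Radius of convergence at 0: 3/2.
At -3/2: a pole of order 3; residue 0.


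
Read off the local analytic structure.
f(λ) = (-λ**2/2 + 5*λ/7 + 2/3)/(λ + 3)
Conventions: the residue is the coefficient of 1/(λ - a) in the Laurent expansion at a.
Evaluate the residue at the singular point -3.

At the order-1 pole -3 set g(λ) = (λ - (-3))*f(λ) = -λ**2/2 + 5*λ/7 + 2/3.
Simple pole: residue = g(a) at a = -3, which is -251/42.

The residue is -251/42.


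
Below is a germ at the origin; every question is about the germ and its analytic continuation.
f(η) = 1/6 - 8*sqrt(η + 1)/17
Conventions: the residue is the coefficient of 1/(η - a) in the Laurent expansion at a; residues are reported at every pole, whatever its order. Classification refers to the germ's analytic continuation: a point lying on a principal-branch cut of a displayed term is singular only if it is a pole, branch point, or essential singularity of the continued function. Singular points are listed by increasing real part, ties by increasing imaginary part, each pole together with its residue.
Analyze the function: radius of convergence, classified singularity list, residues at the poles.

Branch term (-8/17)*sqrt(1 - η/(-1)): its argument vanishes at η = -1, a square-root branch point, modulus 1.
The radius of convergence is the smallest modulus among the singular points: 1.

Radius of convergence at 0: 1.
At -1: an algebraic (square-root) branch point.


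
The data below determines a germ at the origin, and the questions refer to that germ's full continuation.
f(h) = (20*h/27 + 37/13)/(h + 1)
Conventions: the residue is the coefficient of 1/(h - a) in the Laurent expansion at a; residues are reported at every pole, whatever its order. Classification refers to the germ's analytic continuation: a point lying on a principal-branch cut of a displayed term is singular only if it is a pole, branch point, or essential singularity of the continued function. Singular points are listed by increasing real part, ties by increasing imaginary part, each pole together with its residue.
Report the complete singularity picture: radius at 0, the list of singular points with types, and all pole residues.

Denominator factor (h + 1): pole of order 1 at -1, modulus 1.
The radius of convergence is the smallest modulus among the singular points: 1.
At the order-1 pole -1 set g(h) = (h - (-1))*f(h) = 20*h/27 + 37/13.
Simple pole: residue = g(a) at a = -1, which is 739/351.

Radius of convergence at 0: 1.
At -1: a pole of order 1; residue 739/351.


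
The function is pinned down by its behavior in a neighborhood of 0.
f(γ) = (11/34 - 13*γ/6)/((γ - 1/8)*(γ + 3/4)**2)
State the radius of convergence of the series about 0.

Denominator factor (γ - 1/8): pole of order 1 at 1/8, modulus 1/8.
Denominator factor (γ + 3/4)^2: pole of order 2 at -3/4, modulus 3/4.
The radius of convergence is the smallest modulus among the singular points: 1/8.

The radius of convergence is 1/8.


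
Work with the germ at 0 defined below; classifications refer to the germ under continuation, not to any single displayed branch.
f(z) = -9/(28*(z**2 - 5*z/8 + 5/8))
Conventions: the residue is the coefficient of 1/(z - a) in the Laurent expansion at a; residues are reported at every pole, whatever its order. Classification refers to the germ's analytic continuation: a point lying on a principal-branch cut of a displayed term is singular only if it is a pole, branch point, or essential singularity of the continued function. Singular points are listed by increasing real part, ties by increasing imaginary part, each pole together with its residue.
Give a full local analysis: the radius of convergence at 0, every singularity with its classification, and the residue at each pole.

Denominator factor (z**2 - 5*z/8 + 5/8): discriminant -135/64, complex-conjugate roots (5/16) + ((3/16)*sqrt(15))*i and (5/16) - ((3/16)*sqrt(15))*i; poles of order 1, moduli (1/4)*sqrt(10) and (1/4)*sqrt(10).
The radius of convergence is the smallest modulus among the singular points: (1/4)*sqrt(10).
The factor z**2 - 5*z/8 + 5/8 splits as (z - a)(z - a') with a = (5/16) - ((3/16)*sqrt(15))*i, a' = (5/16) + ((3/16)*sqrt(15))*i. At the order-1 pole a set g(z) = (z - a)*f(z) = [-9/28] / (z - a').
Simple pole: residue = g(a) at a = (5/16) - ((3/16)*sqrt(15))*i, which is -((2/35)*sqrt(15))*i.
The factor z**2 - 5*z/8 + 5/8 splits as (z - a)(z - a') with a = (5/16) + ((3/16)*sqrt(15))*i, a' = (5/16) - ((3/16)*sqrt(15))*i. At the order-1 pole a set g(z) = (z - a)*f(z) = [-9/28] / (z - a').
Simple pole: residue = g(a) at a = (5/16) + ((3/16)*sqrt(15))*i, which is ((2/35)*sqrt(15))*i.
List the singular points by increasing real part (a conjugate pair: the negative imaginary part first).

Radius of convergence at 0: (1/4)*sqrt(10).
At (5/16) - ((3/16)*sqrt(15))*i: a pole of order 1; residue -((2/35)*sqrt(15))*i.
At (5/16) + ((3/16)*sqrt(15))*i: a pole of order 1; residue ((2/35)*sqrt(15))*i.


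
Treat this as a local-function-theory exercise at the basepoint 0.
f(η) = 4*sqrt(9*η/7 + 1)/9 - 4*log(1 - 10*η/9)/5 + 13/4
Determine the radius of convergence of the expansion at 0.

Branch term (-4/5)*log(1 - η/(9/10)): its argument vanishes at η = 9/10, a logarithmic branch point, modulus 9/10.
Branch term (4/9)*sqrt(1 - η/(-7/9)): its argument vanishes at η = -7/9, a square-root branch point, modulus 7/9.
The radius of convergence is the smallest modulus among the singular points: 7/9.

The radius of convergence is 7/9.


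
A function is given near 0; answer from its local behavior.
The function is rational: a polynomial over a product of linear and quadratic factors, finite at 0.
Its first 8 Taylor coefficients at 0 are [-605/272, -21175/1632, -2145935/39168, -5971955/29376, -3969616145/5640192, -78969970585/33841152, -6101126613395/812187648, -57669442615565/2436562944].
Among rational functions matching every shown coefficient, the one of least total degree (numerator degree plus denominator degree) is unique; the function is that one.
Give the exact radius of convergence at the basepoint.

No rational of total degree below 3 reproduces all 8 coefficients; solving the [0/3] Pade equations on them gives f(λ) = 15/(17*(λ - 3)*(λ - 4/11)**2), whose expansion matches every shown term.
Denominator factor (λ - 3): pole of order 1 at 3, modulus 3.
Denominator factor (λ - 4/11)^2: pole of order 2 at 4/11, modulus 4/11.
The radius of convergence is the smallest modulus among the singular points: 4/11.

The radius of convergence is 4/11.


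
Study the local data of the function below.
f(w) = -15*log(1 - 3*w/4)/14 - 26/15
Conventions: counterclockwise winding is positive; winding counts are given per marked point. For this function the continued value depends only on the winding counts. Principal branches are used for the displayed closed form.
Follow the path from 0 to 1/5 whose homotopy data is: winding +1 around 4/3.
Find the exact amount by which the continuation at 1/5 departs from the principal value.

The rational part is single-valued and drops out of the difference; each branch term changes only by its own monodromy.
(-15/14)*log(1 - w/(4/3)): each positive loop around 4/3 adds 2*pi*i to the log, so winding +1 contributes (-15/14)*(1)*2*pi*i = -(15/7)*pi*i.
Summing the contributions at w = 1/5 gives -(15/7)*pi*i.

Continued minus principal equals -(15/7)*pi*i.


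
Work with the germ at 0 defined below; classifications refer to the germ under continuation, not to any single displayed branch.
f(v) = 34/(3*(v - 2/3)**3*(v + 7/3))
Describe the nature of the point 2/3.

The denominator factor v - 2/3 vanishes at 2/3 and appears to the power 3; the numerator there equals 34/3, nonzero, and no other factor vanishes.
Hence a pole whose order is the multiplicity, 3.

The point is a pole of order 3.


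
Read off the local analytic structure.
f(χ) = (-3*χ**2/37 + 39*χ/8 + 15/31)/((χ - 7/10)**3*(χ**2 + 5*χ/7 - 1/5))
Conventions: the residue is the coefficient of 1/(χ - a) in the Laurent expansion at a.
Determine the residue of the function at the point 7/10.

At the order-3 pole 7/10 set g(χ) = (χ - (7/10))^3*f(χ) = (-3*χ**2/37 + 39*χ/8 + 15/31)/(χ**2 + 5*χ/7 - 1/5).
Order-3 pole: residue = g''(a)/2; g''(7/10) = 695746071750/27710270917, so the residue is 347873035875/27710270917.

The residue is 347873035875/27710270917.


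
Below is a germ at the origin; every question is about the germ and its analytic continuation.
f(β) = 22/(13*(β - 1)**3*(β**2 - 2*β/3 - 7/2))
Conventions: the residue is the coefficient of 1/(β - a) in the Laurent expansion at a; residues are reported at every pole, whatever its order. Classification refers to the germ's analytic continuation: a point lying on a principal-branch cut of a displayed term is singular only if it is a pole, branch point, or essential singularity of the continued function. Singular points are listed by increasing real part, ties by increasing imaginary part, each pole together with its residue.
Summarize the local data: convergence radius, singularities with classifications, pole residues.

Denominator factor (β - 1)^3: pole of order 3 at 1, modulus 1.
Denominator factor (β**2 - 2*β/3 - 7/2): discriminant 130/9, real irrational roots 1/3 + (1/6)*sqrt(130) and 1/3 - (1/6)*sqrt(130); poles of order 1, moduli 1/3 + (1/6)*sqrt(130) and -1/3 + (1/6)*sqrt(130).
The radius of convergence is the smallest modulus among the singular points: 1.
The factor β**2 - 2*β/3 - 7/2 splits as (β - a)(β - a') with a = 1/3 - (1/6)*sqrt(130), a' = 1/3 + (1/6)*sqrt(130). At the order-1 pole a set g(β) = (β - a)*f(β) = [22/(13*(β - 1)**3)] / (β - a').
Simple pole: residue = g(a) at a = 1/3 - (1/6)*sqrt(130), which is 11748/89167 - (53592/5795855)*sqrt(130).
At the order-3 pole 1 set g(β) = (β - (1))^3*f(β) = 22/(13*(β**2 - 2*β/3 - 7/2)).
Order-3 pole: residue = g''(a)/2; g''(1) = -46992/89167, so the residue is -23496/89167.
The factor β**2 - 2*β/3 - 7/2 splits as (β - a)(β - a') with a = 1/3 + (1/6)*sqrt(130), a' = 1/3 - (1/6)*sqrt(130). At the order-1 pole a set g(β) = (β - a)*f(β) = [22/(13*(β - 1)**3)] / (β - a').
Simple pole: residue = g(a) at a = 1/3 + (1/6)*sqrt(130), which is 11748/89167 + (53592/5795855)*sqrt(130).
List the singular points by increasing real part (a conjugate pair: the negative imaginary part first).

Radius of convergence at 0: 1.
At 1/3 - (1/6)*sqrt(130): a pole of order 1; residue 11748/89167 - (53592/5795855)*sqrt(130).
At 1: a pole of order 3; residue -23496/89167.
At 1/3 + (1/6)*sqrt(130): a pole of order 1; residue 11748/89167 + (53592/5795855)*sqrt(130).


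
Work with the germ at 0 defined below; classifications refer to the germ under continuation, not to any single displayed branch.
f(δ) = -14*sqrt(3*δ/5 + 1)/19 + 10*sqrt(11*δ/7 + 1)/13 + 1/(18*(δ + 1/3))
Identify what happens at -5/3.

The point is an algebraic (square-root) branch point.

The term (-14/19)*sqrt(1 - δ/(-5/3)) has argument 1 - -5/3/(-5/3) = 0 at -5/3: a square-root (algebraic, two-sheeted) branch point; the remaining terms are analytic or single-valued there.


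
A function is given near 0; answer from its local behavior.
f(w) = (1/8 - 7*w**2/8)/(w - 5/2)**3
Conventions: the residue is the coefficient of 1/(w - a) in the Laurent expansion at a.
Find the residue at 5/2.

At the order-3 pole 5/2 set g(w) = (w - (5/2))^3*f(w) = 1/8 - 7*w**2/8.
Order-3 pole: residue = g''(a)/2; g''(5/2) = -7/4, so the residue is -7/8.

The residue is -7/8.


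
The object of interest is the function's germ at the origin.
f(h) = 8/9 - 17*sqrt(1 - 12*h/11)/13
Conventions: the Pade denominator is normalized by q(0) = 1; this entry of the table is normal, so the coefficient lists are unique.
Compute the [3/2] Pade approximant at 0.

Taylor coefficients needed (expand at 0): a_0 = -49/117, a_1 = 102/143, a_2 = 306/1573, a_3 = 1836/17303, a_4 = 13770/190333, a_5 = 115668/2093663.
Write the denominator as Q(h) = 1 + q1*h + q2*h^2. Requiring Q*f - P = O(h^6) with deg P <= 3 kills the coefficients of h^4..h^5 in Q*f:
  h^4: a_4 + q1*a_3 + q2*a_2 = 0, i.e. 13770/190333 + (1836/17303)*q1 + (306/1573)*q2 = 0.
  h^5: a_5 + q1*a_4 + q2*a_3 = 0, i.e. 115668/2093663 + (13770/190333)*q1 + (1836/17303)*q2 = 0.
Solving this linear system: q1 = -12/11, q2 = 27/121.
The numerator is Q*f truncated at degree 3: P0 = a_0 = -49/117; P1 = a_1 + q1*a_0 = 502/429; P2 = a_2 + q1*a_1 + q2*a_0 = -1065/1573; P3 = a_3 + q1*a_2 + q2*a_1 = 918/17303.

The Pade approximant has numerator coefficients [-49/117, 502/429, -1065/1573, 918/17303]; denominator coefficients [1, -12/11, 27/121].


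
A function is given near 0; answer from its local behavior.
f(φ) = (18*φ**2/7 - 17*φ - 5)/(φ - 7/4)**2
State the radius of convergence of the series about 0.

Denominator factor (φ - 7/4)^2: pole of order 2 at 7/4, modulus 7/4.
The radius of convergence is the smallest modulus among the singular points: 7/4.

The radius of convergence is 7/4.


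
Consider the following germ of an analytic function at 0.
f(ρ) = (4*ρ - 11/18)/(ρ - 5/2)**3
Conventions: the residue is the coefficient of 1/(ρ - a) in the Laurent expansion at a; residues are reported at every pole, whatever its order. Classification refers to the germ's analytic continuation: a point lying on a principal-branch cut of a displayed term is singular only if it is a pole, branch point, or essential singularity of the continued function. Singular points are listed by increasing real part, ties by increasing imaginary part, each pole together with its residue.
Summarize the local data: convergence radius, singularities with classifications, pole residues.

Radius of convergence at 0: 5/2.
At 5/2: a pole of order 3; residue 0.

Denominator factor (ρ - 5/2)^3: pole of order 3 at 5/2, modulus 5/2.
The radius of convergence is the smallest modulus among the singular points: 5/2.
At the order-3 pole 5/2 set g(ρ) = (ρ - (5/2))^3*f(ρ) = 4*ρ - 11/18.
Order-3 pole: residue = g''(a)/2; g''(5/2) = 0, so the residue is 0.


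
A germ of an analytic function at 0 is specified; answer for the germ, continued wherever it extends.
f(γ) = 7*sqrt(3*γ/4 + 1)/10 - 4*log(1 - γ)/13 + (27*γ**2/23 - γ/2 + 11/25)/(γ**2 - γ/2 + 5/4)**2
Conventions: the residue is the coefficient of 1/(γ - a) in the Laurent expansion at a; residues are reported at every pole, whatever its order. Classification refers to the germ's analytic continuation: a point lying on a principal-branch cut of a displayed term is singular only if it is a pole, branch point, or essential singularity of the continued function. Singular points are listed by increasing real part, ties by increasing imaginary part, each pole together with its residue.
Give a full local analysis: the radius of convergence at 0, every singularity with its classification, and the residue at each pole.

Radius of convergence at 0: 1.
At -4/3: an algebraic (square-root) branch point.
At (1/4) - ((1/4)*sqrt(19))*i: a pole of order 2; residue ((16398/207575)*sqrt(19))*i.
At (1/4) + ((1/4)*sqrt(19))*i: a pole of order 2; residue -((16398/207575)*sqrt(19))*i.
At 1: a logarithmic branch point.

Denominator factor (γ**2 - γ/2 + 5/4)^2: discriminant -19/4, complex-conjugate roots (1/4) + ((1/4)*sqrt(19))*i and (1/4) - ((1/4)*sqrt(19))*i; poles of order 2, moduli (1/2)*sqrt(5) and (1/2)*sqrt(5).
Branch term (-4/13)*log(1 - γ/(1)): its argument vanishes at γ = 1, a logarithmic branch point, modulus 1.
Branch term (7/10)*sqrt(1 - γ/(-4/3)): its argument vanishes at γ = -4/3, a square-root branch point, modulus 4/3.
The radius of convergence is the smallest modulus among the singular points: 1.
The branch terms are analytic at (1/4) - ((1/4)*sqrt(19))*i and contribute nothing to the residue; only the rational part matters.
The factor γ**2 - γ/2 + 5/4 splits as (γ - a)(γ - a') with a = (1/4) - ((1/4)*sqrt(19))*i, a' = (1/4) + ((1/4)*sqrt(19))*i. At the order-2 pole a set g(γ) = (γ - a)^2*(rational part) = [27*γ**2/23 - γ/2 + 11/25] / (γ - a')^2.
Order-2 pole: residue = g'(a); g'((1/4) - ((1/4)*sqrt(19))*i) = ((16398/207575)*sqrt(19))*i, so the residue is ((16398/207575)*sqrt(19))*i.
The branch terms are analytic at (1/4) + ((1/4)*sqrt(19))*i and contribute nothing to the residue; only the rational part matters.
The factor γ**2 - γ/2 + 5/4 splits as (γ - a)(γ - a') with a = (1/4) + ((1/4)*sqrt(19))*i, a' = (1/4) - ((1/4)*sqrt(19))*i. At the order-2 pole a set g(γ) = (γ - a)^2*(rational part) = [27*γ**2/23 - γ/2 + 11/25] / (γ - a')^2.
Order-2 pole: residue = g'(a); g'((1/4) + ((1/4)*sqrt(19))*i) = -((16398/207575)*sqrt(19))*i, so the residue is -((16398/207575)*sqrt(19))*i.
List the singular points by increasing real part (a conjugate pair: the negative imaginary part first).


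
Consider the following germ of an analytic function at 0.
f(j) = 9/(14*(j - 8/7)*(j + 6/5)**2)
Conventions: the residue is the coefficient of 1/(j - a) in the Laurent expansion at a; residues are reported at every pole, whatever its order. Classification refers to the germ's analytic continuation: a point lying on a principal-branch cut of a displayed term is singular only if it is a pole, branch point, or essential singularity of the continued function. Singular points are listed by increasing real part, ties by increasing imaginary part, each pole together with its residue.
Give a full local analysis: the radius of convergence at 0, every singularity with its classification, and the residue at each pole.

Denominator factor (j + 6/5)^2: pole of order 2 at -6/5, modulus 6/5.
Denominator factor (j - 8/7): pole of order 1 at 8/7, modulus 8/7.
The radius of convergence is the smallest modulus among the singular points: 8/7.
At the order-2 pole -6/5 set g(j) = (j - (-6/5))^2*f(j) = 9/(14*(j - 8/7)).
Order-2 pole: residue = g'(a); g'(-6/5) = -1575/13448, so the residue is -1575/13448.
At the order-1 pole 8/7 set g(j) = (j - (8/7))*f(j) = 9/(14*(j + 6/5)**2).
Simple pole: residue = g(a) at a = 8/7, which is 1575/13448.
List the singular points by increasing real part (a conjugate pair: the negative imaginary part first).

Radius of convergence at 0: 8/7.
At -6/5: a pole of order 2; residue -1575/13448.
At 8/7: a pole of order 1; residue 1575/13448.


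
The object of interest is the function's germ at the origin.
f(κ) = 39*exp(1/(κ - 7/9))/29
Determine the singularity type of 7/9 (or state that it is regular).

The exponent 1/(κ - (7/9)) has a pole at 7/9, so exp(1/(κ - (7/9))) takes every nonzero value near it: an essential singularity (not a pole of any order).

The point is an essential singularity.


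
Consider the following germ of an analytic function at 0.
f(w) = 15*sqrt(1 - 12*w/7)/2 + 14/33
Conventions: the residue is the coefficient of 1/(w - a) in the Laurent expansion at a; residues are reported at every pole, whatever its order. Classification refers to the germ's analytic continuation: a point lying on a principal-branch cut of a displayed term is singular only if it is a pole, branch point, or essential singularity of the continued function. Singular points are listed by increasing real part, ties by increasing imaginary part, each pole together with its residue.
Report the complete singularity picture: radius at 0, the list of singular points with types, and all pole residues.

Radius of convergence at 0: 7/12.
At 7/12: an algebraic (square-root) branch point.

Branch term (15/2)*sqrt(1 - w/(7/12)): its argument vanishes at w = 7/12, a square-root branch point, modulus 7/12.
The radius of convergence is the smallest modulus among the singular points: 7/12.


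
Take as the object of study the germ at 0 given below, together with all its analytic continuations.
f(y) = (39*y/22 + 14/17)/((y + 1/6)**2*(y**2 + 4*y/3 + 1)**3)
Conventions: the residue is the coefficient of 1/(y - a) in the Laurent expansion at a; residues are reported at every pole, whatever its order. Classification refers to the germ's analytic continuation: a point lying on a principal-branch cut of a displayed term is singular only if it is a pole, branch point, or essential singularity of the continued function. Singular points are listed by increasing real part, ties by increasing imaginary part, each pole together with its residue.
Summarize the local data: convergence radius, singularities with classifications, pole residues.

Radius of convergence at 0: 1/6.
At (-2/3) - ((1/3)*sqrt(5))*i: a pole of order 3; residue (24529392/132261547) - ((69760049013/66130773500)*sqrt(5))*i.
At (-2/3) + ((1/3)*sqrt(5))*i: a pole of order 3; residue (24529392/132261547) + ((69760049013/66130773500)*sqrt(5))*i.
At -1/6: a pole of order 2; residue -49058784/132261547.


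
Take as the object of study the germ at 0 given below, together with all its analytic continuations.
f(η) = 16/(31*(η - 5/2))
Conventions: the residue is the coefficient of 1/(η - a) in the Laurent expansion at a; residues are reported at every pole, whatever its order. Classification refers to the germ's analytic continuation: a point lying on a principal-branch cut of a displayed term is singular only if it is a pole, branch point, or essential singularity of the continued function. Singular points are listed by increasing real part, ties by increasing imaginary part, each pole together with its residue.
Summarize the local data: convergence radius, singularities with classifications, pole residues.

Radius of convergence at 0: 5/2.
At 5/2: a pole of order 1; residue 16/31.

Denominator factor (η - 5/2): pole of order 1 at 5/2, modulus 5/2.
The radius of convergence is the smallest modulus among the singular points: 5/2.
At the order-1 pole 5/2 set g(η) = (η - (5/2))*f(η) = 16/31.
Simple pole: residue = g(a) at a = 5/2, which is 16/31.


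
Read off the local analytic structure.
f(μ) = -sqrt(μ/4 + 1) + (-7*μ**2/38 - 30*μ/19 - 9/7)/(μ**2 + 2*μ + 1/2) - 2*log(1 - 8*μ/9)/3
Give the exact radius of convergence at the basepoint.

The radius of convergence is 1 - (1/2)*sqrt(2).

Denominator factor (μ**2 + 2*μ + 1/2): discriminant 2, real irrational roots -1 + (1/2)*sqrt(2) and -1 - (1/2)*sqrt(2); poles of order 1, moduli 1 - (1/2)*sqrt(2) and 1 + (1/2)*sqrt(2).
Branch term (-2/3)*log(1 - μ/(9/8)): its argument vanishes at μ = 9/8, a logarithmic branch point, modulus 9/8.
Branch term (-1)*sqrt(1 - μ/(-4)): its argument vanishes at μ = -4, a square-root branch point, modulus 4.
The radius of convergence is the smallest modulus among the singular points: 1 - (1/2)*sqrt(2).


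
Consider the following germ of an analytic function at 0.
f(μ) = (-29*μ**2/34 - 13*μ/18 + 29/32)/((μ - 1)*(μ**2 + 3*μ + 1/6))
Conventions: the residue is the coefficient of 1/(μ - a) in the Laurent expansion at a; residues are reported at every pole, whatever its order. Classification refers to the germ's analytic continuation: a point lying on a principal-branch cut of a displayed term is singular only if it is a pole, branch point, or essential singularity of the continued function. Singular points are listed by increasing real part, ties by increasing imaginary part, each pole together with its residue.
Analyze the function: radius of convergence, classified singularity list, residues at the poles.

Radius of convergence at 0: 3/2 - (5/6)*sqrt(3).
At -3/2 - (5/6)*sqrt(3): a pole of order 1; residue -565/1632 - (517/24480)*sqrt(3).
At -3/2 + (5/6)*sqrt(3): a pole of order 1; residue -565/1632 + (517/24480)*sqrt(3).
At 1: a pole of order 1; residue -131/816.

Denominator factor (μ**2 + 3*μ + 1/6): discriminant 25/3, real irrational roots -3/2 + (5/6)*sqrt(3) and -3/2 - (5/6)*sqrt(3); poles of order 1, moduli 3/2 - (5/6)*sqrt(3) and 3/2 + (5/6)*sqrt(3).
Denominator factor (μ - 1): pole of order 1 at 1, modulus 1.
The radius of convergence is the smallest modulus among the singular points: 3/2 - (5/6)*sqrt(3).
The factor μ**2 + 3*μ + 1/6 splits as (μ - a)(μ - a') with a = -3/2 - (5/6)*sqrt(3), a' = -3/2 + (5/6)*sqrt(3). At the order-1 pole a set g(μ) = (μ - a)*f(μ) = [(-29*μ**2/34 - 13*μ/18 + 29/32)/(μ - 1)] / (μ - a').
Simple pole: residue = g(a) at a = -3/2 - (5/6)*sqrt(3), which is -565/1632 - (517/24480)*sqrt(3).
The factor μ**2 + 3*μ + 1/6 splits as (μ - a)(μ - a') with a = -3/2 + (5/6)*sqrt(3), a' = -3/2 - (5/6)*sqrt(3). At the order-1 pole a set g(μ) = (μ - a)*f(μ) = [(-29*μ**2/34 - 13*μ/18 + 29/32)/(μ - 1)] / (μ - a').
Simple pole: residue = g(a) at a = -3/2 + (5/6)*sqrt(3), which is -565/1632 + (517/24480)*sqrt(3).
At the order-1 pole 1 set g(μ) = (μ - (1))*f(μ) = (-29*μ**2/34 - 13*μ/18 + 29/32)/(μ**2 + 3*μ + 1/6).
Simple pole: residue = g(a) at a = 1, which is -131/816.
List the singular points by increasing real part (a conjugate pair: the negative imaginary part first).


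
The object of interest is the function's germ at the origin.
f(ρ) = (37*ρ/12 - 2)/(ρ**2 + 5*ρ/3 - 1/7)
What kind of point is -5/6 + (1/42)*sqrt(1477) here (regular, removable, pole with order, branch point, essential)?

The denominator factor ρ**2 + 5*ρ/3 - 1/7 vanishes at -5/6 + (1/42)*sqrt(1477) and appears to the power 1; the numerator there equals -329/72 + (37/504)*sqrt(1477), nonzero, and no other factor vanishes.
Hence a pole whose order is the multiplicity, 1.

The point is a pole of order 1.


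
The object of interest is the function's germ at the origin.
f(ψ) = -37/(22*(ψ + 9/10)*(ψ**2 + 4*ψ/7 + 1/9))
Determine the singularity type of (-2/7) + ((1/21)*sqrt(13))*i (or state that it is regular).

The denominator factor ψ**2 + 4*ψ/7 + 1/9 vanishes at (-2/7) + ((1/21)*sqrt(13))*i and appears to the power 1; the numerator there equals -37/22, nonzero, and no other factor vanishes.
Hence a pole whose order is the multiplicity, 1.

The point is a pole of order 1.


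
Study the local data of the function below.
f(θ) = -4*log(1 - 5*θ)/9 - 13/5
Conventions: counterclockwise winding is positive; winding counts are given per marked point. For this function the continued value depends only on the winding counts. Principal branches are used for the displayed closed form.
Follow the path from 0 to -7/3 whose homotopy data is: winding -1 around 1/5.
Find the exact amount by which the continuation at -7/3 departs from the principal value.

The rational part is single-valued and drops out of the difference; each branch term changes only by its own monodromy.
(-4/9)*log(1 - θ/(1/5)): each positive loop around 1/5 adds 2*pi*i to the log, so winding -1 contributes (-4/9)*(-1)*2*pi*i = (8/9)*pi*i.
Summing the contributions at θ = -7/3 gives (8/9)*pi*i.

Continued minus principal equals (8/9)*pi*i.


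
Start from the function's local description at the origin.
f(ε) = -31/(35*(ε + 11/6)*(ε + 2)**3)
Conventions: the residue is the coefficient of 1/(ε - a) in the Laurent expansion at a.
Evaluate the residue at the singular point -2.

The residue is 6696/35.

At the order-3 pole -2 set g(ε) = (ε - (-2))^3*f(ε) = -31/(35*(ε + 11/6)).
Order-3 pole: residue = g''(a)/2; g''(-2) = 13392/35, so the residue is 6696/35.


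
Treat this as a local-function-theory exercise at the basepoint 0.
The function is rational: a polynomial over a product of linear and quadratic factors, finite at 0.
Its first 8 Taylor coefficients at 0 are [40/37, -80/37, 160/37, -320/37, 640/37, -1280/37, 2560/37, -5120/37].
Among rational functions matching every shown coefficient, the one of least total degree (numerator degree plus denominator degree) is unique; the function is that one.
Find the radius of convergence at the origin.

No rational of total degree below 1 reproduces all 8 coefficients; solving the [0/1] Pade equations on them gives f(n) = 20/(37*(n + 1/2)), whose expansion matches every shown term.
Denominator factor (n + 1/2): pole of order 1 at -1/2, modulus 1/2.
The radius of convergence is the smallest modulus among the singular points: 1/2.

The radius of convergence is 1/2.


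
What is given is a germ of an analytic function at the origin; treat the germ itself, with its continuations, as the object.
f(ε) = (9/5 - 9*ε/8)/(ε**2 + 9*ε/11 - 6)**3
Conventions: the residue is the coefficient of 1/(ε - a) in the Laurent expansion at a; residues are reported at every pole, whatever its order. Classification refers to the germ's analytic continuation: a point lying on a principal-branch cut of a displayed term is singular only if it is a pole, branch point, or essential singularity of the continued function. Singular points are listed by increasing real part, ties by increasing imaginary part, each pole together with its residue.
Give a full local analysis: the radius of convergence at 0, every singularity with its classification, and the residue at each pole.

Denominator factor (ε**2 + 9*ε/11 - 6)^3: discriminant 2985/121, real irrational roots -9/22 + (1/22)*sqrt(2985) and -9/22 - (1/22)*sqrt(2985); poles of order 3, moduli -9/22 + (1/22)*sqrt(2985) and 9/22 + (1/22)*sqrt(2985).
The radius of convergence is the smallest modulus among the singular points: -9/22 + (1/22)*sqrt(2985).
The factor ε**2 + 9*ε/11 - 6 splits as (ε - a)(ε - a') with a = -9/22 - (1/22)*sqrt(2985), a' = -9/22 + (1/22)*sqrt(2985). At the order-3 pole a set g(ε) = (ε - a)^3*f(ε) = [9/5 - 9*ε/8] / (ε - a')^3.
Order-3 pole: residue = g''(a)/2; g''(-9/22 - (1/22)*sqrt(2985)) = -(3235661/19701497500)*sqrt(2985), so the residue is -(3235661/39402995000)*sqrt(2985).
The factor ε**2 + 9*ε/11 - 6 splits as (ε - a)(ε - a') with a = -9/22 + (1/22)*sqrt(2985), a' = -9/22 - (1/22)*sqrt(2985). At the order-3 pole a set g(ε) = (ε - a)^3*f(ε) = [9/5 - 9*ε/8] / (ε - a')^3.
Order-3 pole: residue = g''(a)/2; g''(-9/22 + (1/22)*sqrt(2985)) = (3235661/19701497500)*sqrt(2985), so the residue is (3235661/39402995000)*sqrt(2985).
List the singular points by increasing real part (a conjugate pair: the negative imaginary part first).

Radius of convergence at 0: -9/22 + (1/22)*sqrt(2985).
At -9/22 - (1/22)*sqrt(2985): a pole of order 3; residue -(3235661/39402995000)*sqrt(2985).
At -9/22 + (1/22)*sqrt(2985): a pole of order 3; residue (3235661/39402995000)*sqrt(2985).


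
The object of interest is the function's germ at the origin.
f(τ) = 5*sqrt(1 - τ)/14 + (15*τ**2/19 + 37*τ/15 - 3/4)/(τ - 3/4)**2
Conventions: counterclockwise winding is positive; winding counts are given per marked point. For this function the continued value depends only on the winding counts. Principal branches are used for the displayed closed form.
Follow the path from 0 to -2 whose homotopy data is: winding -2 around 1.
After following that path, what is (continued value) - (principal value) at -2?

The rational part is single-valued and drops out of the difference; each branch term changes only by its own monodromy.
(5/14)*sqrt(1 - τ/(1)): winding -2 is even, the square root returns to the same sheet, contribution 0.
Summing the contributions at τ = -2 gives 0.

Continued minus principal equals 0.


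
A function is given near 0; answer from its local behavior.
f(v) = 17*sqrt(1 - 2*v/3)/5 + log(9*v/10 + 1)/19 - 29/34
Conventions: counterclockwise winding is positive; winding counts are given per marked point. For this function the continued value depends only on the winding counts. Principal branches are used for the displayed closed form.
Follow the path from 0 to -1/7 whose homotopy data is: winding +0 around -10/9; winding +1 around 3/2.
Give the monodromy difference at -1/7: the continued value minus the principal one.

The rational part is single-valued and drops out of the difference; each branch term changes only by its own monodromy.
(17/5)*sqrt(1 - v/(3/2)): winding +1 is odd, the square root flips sign, contributing -2*(17/5)*sqrt(1 - (-1/7)/(3/2)) = -2*(17/5)*sqrt(23/21) = -(34/105)*sqrt(483).
(1/19)*log(1 - v/(-10/9)): winding 0 around -10/9, so this term returns to its principal value, contribution 0.
Summing the contributions at v = -1/7 gives -(34/105)*sqrt(483).

Continued minus principal equals -(34/105)*sqrt(483).


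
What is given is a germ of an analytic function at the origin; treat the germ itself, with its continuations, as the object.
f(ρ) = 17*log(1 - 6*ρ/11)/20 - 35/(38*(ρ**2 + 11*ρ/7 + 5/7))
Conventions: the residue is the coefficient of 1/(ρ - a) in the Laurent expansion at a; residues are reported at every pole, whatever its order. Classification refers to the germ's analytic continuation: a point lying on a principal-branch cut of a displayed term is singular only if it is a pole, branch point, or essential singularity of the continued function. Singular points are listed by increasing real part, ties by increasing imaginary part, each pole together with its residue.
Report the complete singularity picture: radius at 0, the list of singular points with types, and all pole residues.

Radius of convergence at 0: (1/7)*sqrt(35).
At (-11/14) - ((1/14)*sqrt(19))*i: a pole of order 1; residue -((245/722)*sqrt(19))*i.
At (-11/14) + ((1/14)*sqrt(19))*i: a pole of order 1; residue ((245/722)*sqrt(19))*i.
At 11/6: a logarithmic branch point.

Denominator factor (ρ**2 + 11*ρ/7 + 5/7): discriminant -19/49, complex-conjugate roots (-11/14) + ((1/14)*sqrt(19))*i and (-11/14) - ((1/14)*sqrt(19))*i; poles of order 1, moduli (1/7)*sqrt(35) and (1/7)*sqrt(35).
Branch term (17/20)*log(1 - ρ/(11/6)): its argument vanishes at ρ = 11/6, a logarithmic branch point, modulus 11/6.
The radius of convergence is the smallest modulus among the singular points: (1/7)*sqrt(35).
The branch term is analytic at (-11/14) - ((1/14)*sqrt(19))*i and contributes nothing to the residue; only the rational part matters.
The factor ρ**2 + 11*ρ/7 + 5/7 splits as (ρ - a)(ρ - a') with a = (-11/14) - ((1/14)*sqrt(19))*i, a' = (-11/14) + ((1/14)*sqrt(19))*i. At the order-1 pole a set g(ρ) = (ρ - a)*(rational part) = [-35/38] / (ρ - a').
Simple pole: residue = g(a) at a = (-11/14) - ((1/14)*sqrt(19))*i, which is -((245/722)*sqrt(19))*i.
The branch term is analytic at (-11/14) + ((1/14)*sqrt(19))*i and contributes nothing to the residue; only the rational part matters.
The factor ρ**2 + 11*ρ/7 + 5/7 splits as (ρ - a)(ρ - a') with a = (-11/14) + ((1/14)*sqrt(19))*i, a' = (-11/14) - ((1/14)*sqrt(19))*i. At the order-1 pole a set g(ρ) = (ρ - a)*(rational part) = [-35/38] / (ρ - a').
Simple pole: residue = g(a) at a = (-11/14) + ((1/14)*sqrt(19))*i, which is ((245/722)*sqrt(19))*i.
List the singular points by increasing real part (a conjugate pair: the negative imaginary part first).
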